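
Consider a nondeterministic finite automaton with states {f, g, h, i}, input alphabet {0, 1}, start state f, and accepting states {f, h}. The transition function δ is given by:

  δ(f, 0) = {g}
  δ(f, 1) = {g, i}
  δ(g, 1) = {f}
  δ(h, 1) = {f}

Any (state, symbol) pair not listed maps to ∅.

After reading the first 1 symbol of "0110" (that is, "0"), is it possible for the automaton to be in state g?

Yes

Start in {f}.
Read '0': f→{g}; now {g}.
State g is in {g}.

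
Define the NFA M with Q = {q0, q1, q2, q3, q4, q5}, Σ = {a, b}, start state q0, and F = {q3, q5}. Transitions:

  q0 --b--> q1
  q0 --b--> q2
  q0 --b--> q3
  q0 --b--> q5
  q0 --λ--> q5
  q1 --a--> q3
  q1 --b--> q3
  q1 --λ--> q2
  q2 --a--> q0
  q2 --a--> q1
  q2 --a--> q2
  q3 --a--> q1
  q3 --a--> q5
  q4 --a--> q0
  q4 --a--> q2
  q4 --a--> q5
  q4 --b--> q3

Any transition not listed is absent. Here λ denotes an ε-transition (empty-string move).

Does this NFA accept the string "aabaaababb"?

Start: ε-closure({q0}) = {q0, q5}.
Read 'a': q0→∅, q5→∅; now ∅.
The set is empty and remains empty for the remaining 9 symbols.
The final set ∅ contains no accepting state.

No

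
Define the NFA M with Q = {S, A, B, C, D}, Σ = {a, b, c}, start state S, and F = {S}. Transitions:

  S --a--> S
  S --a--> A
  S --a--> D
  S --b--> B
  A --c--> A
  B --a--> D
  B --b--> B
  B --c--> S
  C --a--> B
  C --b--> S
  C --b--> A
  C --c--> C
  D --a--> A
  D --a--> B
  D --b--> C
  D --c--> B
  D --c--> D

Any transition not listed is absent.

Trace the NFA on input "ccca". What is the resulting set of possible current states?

∅

Start in {S}.
Read 'c': {S} → ∅.
The set is empty and remains empty for the remaining 3 symbols.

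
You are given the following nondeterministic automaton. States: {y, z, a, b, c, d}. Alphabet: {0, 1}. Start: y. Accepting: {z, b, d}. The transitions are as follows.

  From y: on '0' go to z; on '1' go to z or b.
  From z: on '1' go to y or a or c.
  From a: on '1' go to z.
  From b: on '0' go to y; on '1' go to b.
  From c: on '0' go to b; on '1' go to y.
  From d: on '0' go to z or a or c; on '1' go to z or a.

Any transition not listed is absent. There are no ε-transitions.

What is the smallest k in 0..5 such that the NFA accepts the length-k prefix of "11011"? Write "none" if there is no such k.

Start in {y}.
Read '1': y→{z, b}; now {z, b}.
None of the earlier sets intersect F, but {z, b} does.

1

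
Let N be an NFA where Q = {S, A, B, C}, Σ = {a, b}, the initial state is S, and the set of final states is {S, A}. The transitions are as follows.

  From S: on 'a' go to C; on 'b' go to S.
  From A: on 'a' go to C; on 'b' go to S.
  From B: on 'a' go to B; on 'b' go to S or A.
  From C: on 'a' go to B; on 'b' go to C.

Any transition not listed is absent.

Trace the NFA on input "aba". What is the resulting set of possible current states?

{B}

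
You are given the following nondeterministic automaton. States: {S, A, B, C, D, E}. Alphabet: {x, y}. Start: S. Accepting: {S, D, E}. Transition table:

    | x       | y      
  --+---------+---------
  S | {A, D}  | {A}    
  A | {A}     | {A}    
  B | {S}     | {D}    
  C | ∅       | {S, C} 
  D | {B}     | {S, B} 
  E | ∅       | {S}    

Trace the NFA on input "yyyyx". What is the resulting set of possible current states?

{A}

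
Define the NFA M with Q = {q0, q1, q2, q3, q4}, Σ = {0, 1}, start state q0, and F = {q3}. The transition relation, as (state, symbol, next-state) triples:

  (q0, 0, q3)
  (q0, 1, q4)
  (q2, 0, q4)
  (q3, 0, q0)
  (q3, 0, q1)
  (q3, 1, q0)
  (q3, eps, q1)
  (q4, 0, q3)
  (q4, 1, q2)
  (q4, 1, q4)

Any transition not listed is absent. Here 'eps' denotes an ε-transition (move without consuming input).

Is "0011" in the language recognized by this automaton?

Start in {q0}.
Read '0': {q0} → {q1, q3}.
Read '0': {q1, q3} → {q0, q1}.
Read '1': {q0, q1} → {q4}.
Read '1': {q4} → {q2, q4}.
The final set {q2, q4} contains no accepting state.

No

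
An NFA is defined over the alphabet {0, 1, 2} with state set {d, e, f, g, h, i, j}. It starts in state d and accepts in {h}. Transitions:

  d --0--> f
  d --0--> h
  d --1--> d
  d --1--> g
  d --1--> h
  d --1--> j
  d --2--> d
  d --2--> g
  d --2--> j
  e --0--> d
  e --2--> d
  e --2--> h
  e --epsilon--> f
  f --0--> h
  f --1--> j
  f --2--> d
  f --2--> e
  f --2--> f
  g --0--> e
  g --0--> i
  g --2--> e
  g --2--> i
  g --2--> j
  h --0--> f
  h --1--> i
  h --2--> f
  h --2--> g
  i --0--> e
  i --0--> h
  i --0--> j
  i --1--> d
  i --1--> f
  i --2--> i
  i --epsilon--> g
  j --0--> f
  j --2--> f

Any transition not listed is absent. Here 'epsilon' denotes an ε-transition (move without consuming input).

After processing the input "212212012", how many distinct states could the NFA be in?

Start in {d}.
Read '2': d→{d, g, j}; now {d, g, j}.
Read '1': d→{d, g, h, j}, g→∅, j→∅; now {d, g, h, j}.
Read '2': d→{d, g, j}, g→{e, i, j}, h→{f, g}, j→{f}; now {d, e, f, g, i, j}.
Read '2': d→{d, g, j}, e→{d, h}, f→{d, e, f}, g→{e, i, j}, i→{i}, j→{f}; now {d, e, f, g, h, i, j}.
Read '1': d→{d, g, h, j}, e→∅, f→{j}, g→∅, h→{i}, i→{d, f}, j→∅; now {d, f, g, h, i, j}.
Read '2': d→{d, g, j}, f→{d, e, f}, g→{e, i, j}, h→{f, g}, i→{i}, j→{f}; now {d, e, f, g, i, j}.
Read '0': d→{f, h}, e→{d}, f→{h}, g→{e, i}, i→{e, h, j}, j→{f}; union {d, e, f, h, i, j}; ε-closure = {d, e, f, g, h, i, j}.
Read '1': d→{d, g, h, j}, e→∅, f→{j}, g→∅, h→{i}, i→{d, f}, j→∅; now {d, f, g, h, i, j}.
Read '2': d→{d, g, j}, f→{d, e, f}, g→{e, i, j}, h→{f, g}, i→{i}, j→{f}; now {d, e, f, g, i, j}.
That set has 6 states.

6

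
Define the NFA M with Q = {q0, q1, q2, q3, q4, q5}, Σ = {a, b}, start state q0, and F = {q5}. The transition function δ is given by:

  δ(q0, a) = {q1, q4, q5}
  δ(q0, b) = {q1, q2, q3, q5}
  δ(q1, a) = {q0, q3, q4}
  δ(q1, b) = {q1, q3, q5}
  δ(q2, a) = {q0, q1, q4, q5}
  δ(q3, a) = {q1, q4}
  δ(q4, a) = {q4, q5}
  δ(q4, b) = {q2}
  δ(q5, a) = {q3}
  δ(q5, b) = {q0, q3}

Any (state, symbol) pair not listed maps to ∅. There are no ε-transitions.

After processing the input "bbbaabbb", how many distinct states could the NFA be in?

5

Start in {q0}.
Read 'b': q0→{q1, q2, q3, q5}; now {q1, q2, q3, q5}.
Read 'b': q1→{q1, q3, q5}, q2→∅, q3→∅, q5→{q0, q3}; now {q0, q1, q3, q5}.
Read 'b': q0→{q1, q2, q3, q5}, q1→{q1, q3, q5}, q3→∅, q5→{q0, q3}; now {q0, q1, q2, q3, q5}.
Read 'a': q0→{q1, q4, q5}, q1→{q0, q3, q4}, q2→{q0, q1, q4, q5}, q3→{q1, q4}, q5→{q3}; now {q0, q1, q3, q4, q5}.
Read 'a': q0→{q1, q4, q5}, q1→{q0, q3, q4}, q3→{q1, q4}, q4→{q4, q5}, q5→{q3}; now {q0, q1, q3, q4, q5}.
Read 'b': q0→{q1, q2, q3, q5}, q1→{q1, q3, q5}, q3→∅, q4→{q2}, q5→{q0, q3}; now {q0, q1, q2, q3, q5}.
Read 'b': q0→{q1, q2, q3, q5}, q1→{q1, q3, q5}, q2→∅, q3→∅, q5→{q0, q3}; now {q0, q1, q2, q3, q5}.
Read 'b': q0→{q1, q2, q3, q5}, q1→{q1, q3, q5}, q2→∅, q3→∅, q5→{q0, q3}; now {q0, q1, q2, q3, q5}.
That set has 5 states.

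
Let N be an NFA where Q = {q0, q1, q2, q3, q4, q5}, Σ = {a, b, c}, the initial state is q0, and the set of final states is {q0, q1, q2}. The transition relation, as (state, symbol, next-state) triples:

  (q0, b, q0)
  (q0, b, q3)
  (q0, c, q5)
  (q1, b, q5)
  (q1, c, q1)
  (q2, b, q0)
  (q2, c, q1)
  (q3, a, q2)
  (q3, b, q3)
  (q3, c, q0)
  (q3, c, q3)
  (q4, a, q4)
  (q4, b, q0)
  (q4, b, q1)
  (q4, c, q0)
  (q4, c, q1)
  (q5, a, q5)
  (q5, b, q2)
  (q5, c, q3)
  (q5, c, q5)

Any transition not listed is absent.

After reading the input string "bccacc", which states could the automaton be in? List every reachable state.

Start in {q0}.
Read 'b': {q0} → {q0, q3}.
Read 'c': {q0, q3} → {q0, q3, q5}.
Read 'c': {q0, q3, q5} → {q0, q3, q5}.
Read 'a': {q0, q3, q5} → {q2, q5}.
Read 'c': {q2, q5} → {q1, q3, q5}.
Read 'c': {q1, q3, q5} → {q0, q1, q3, q5}.

{q0, q1, q3, q5}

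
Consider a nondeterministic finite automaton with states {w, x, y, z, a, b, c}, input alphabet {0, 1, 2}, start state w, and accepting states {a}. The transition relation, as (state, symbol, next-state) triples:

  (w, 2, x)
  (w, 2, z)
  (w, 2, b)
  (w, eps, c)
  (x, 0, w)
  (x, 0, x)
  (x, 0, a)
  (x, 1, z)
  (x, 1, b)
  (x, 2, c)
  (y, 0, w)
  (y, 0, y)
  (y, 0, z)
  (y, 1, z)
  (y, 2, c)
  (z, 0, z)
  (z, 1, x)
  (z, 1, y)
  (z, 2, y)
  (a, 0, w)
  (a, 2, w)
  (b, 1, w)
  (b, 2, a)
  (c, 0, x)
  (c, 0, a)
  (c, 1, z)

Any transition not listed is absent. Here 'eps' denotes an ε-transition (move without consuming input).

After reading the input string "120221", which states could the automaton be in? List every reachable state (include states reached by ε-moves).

Start: ε-closure({w}) = {w, c}.
Read '1': w→∅, c→{z}; now {z}.
Read '2': z→{y}; now {y}.
Read '0': y→{w, y, z}; union {w, y, z}; ε-closure = {w, y, z, c}.
Read '2': w→{x, z, b}, y→{c}, z→{y}, c→∅; now {x, y, z, b, c}.
Read '2': x→{c}, y→{c}, z→{y}, b→{a}, c→∅; now {y, a, c}.
Read '1': y→{z}, a→∅, c→{z}; now {z}.

{z}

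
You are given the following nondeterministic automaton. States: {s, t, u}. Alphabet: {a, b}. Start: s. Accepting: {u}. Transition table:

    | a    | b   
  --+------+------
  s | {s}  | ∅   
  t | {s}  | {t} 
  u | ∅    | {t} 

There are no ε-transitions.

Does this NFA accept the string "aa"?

Start in {s}.
Read 'a': s→{s}; now {s}.
Read 'a': s→{s}; now {s}.
The final set {s} contains no accepting state.

No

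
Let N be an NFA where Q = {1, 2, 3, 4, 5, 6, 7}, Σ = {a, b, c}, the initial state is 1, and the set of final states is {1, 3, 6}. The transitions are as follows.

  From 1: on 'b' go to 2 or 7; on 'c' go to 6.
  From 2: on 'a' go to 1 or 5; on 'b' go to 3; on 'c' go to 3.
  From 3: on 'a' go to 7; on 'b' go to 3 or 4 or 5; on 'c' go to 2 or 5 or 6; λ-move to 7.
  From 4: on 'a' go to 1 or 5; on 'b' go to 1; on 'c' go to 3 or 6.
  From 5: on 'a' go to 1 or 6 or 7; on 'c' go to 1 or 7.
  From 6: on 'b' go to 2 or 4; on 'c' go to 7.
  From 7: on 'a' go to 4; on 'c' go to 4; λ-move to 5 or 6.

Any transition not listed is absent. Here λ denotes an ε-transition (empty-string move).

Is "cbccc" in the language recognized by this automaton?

Start in {1}.
Read 'c': 1→{6}; now {6}.
Read 'b': 6→{2, 4}; now {2, 4}.
Read 'c': 2→{3}, 4→{3, 6}; union {3, 6}; ε-closure = {3, 5, 6, 7}.
Read 'c': 3→{2, 5, 6}, 5→{1, 7}, 6→{7}, 7→{4}; now {1, 2, 4, 5, 6, 7}.
Read 'c': 1→{6}, 2→{3}, 4→{3, 6}, 5→{1, 7}, 6→{7}, 7→{4}; union {1, 3, 4, 6, 7}; ε-closure = {1, 3, 4, 5, 6, 7}.
The final set {1, 3, 4, 5, 6, 7} contains the accepting states 1, 3, 6.

Yes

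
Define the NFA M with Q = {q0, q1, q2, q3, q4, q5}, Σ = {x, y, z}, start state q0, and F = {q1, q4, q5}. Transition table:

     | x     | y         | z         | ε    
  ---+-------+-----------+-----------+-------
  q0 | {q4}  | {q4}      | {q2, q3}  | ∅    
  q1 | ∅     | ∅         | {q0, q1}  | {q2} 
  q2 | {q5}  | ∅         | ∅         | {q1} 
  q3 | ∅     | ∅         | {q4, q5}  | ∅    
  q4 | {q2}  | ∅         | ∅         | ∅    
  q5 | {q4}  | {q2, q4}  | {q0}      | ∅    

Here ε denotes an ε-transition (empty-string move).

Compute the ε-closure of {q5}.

Begin with {q5}.
No ε-moves leave this set, so the closure equals the set itself.

{q5}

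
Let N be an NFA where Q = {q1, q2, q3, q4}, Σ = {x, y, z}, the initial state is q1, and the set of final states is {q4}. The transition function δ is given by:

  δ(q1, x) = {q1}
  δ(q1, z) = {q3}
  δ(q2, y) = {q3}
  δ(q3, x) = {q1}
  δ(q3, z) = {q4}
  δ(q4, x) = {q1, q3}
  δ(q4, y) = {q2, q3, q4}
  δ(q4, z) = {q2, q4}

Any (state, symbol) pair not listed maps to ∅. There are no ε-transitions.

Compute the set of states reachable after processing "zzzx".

Start in {q1}.
Read 'z': {q1} → {q3}.
Read 'z': {q3} → {q4}.
Read 'z': {q4} → {q2, q4}.
Read 'x': {q2, q4} → {q1, q3}.

{q1, q3}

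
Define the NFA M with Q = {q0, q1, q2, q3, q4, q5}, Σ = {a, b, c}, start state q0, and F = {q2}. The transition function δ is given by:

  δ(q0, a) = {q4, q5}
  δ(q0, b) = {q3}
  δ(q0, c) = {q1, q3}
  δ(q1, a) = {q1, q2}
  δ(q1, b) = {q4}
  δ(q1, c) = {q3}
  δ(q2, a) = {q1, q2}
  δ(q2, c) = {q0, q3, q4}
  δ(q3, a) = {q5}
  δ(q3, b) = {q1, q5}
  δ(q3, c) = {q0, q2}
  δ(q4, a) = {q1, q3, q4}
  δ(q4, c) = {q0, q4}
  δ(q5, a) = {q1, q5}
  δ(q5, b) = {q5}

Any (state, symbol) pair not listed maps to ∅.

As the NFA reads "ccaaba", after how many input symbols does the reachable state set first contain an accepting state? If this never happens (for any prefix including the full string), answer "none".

Start in {q0}.
Read 'c': {q0} → {q1, q3}.
Read 'c': {q1, q3} → {q0, q2, q3}.
None of the earlier sets intersect F, but {q0, q2, q3} does.

2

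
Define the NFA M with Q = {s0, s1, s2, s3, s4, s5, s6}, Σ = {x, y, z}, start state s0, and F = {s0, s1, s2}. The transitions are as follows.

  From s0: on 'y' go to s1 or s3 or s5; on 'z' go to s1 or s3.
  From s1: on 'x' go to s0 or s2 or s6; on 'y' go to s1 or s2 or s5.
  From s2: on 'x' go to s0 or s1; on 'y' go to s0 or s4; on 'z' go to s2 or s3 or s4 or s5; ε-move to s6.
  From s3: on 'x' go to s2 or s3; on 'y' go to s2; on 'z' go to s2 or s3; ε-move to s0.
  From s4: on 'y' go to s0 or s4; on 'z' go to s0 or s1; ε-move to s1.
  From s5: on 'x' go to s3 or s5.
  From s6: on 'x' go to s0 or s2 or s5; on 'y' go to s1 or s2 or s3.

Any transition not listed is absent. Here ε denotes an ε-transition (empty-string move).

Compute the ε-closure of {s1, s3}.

{s0, s1, s3}

Begin with {s1, s3}.
ε-move s3 → s0; add s0.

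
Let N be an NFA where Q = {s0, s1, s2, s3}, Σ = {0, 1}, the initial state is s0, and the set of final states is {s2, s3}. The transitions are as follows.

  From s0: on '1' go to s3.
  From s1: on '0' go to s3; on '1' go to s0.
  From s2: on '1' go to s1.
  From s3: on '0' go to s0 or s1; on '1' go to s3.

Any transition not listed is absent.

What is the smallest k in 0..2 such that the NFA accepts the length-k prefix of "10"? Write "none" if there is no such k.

1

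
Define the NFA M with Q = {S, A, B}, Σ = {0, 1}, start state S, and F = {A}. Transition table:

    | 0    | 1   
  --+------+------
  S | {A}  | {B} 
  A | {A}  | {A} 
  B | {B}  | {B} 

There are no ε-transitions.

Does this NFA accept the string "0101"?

Yes

Start in {S}.
Read '0': S→{A}; now {A}.
Read '1': A→{A}; now {A}.
Read '0': A→{A}; now {A}.
Read '1': A→{A}; now {A}.
The final set {A} contains the accepting state A.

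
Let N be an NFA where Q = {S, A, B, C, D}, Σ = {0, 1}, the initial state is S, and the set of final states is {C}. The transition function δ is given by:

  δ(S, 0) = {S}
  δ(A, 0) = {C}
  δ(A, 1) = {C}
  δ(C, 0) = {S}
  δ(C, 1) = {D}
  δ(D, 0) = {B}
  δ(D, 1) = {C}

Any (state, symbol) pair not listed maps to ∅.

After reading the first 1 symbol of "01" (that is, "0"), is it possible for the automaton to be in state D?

No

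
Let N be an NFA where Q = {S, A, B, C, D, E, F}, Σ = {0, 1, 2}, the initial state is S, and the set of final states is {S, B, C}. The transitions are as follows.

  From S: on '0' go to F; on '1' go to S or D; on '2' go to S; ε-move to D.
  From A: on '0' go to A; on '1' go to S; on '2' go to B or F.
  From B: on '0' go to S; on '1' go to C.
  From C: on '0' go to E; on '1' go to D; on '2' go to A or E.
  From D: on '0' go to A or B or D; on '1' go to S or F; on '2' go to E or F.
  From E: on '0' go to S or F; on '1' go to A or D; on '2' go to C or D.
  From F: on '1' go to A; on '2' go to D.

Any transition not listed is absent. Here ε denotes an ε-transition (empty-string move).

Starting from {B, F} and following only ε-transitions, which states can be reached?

{B, F}

Begin with {B, F}.
No ε-moves leave this set, so the closure equals the set itself.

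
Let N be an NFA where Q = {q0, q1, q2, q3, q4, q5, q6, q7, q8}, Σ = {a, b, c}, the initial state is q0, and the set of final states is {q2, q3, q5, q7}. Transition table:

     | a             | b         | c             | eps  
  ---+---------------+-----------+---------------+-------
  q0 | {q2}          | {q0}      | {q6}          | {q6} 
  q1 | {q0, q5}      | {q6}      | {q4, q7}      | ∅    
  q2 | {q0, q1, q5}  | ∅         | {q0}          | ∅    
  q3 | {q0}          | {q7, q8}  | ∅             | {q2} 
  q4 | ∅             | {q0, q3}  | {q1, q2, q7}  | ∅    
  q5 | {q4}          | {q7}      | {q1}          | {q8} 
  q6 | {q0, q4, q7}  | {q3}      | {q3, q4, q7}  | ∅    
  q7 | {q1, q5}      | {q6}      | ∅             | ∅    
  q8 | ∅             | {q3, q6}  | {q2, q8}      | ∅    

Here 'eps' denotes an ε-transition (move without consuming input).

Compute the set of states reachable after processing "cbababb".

{q0, q2, q3, q6, q7, q8}

Start: ε-closure({q0}) = {q0, q6}.
Read 'c': q0→{q6}, q6→{q3, q4, q7}; union {q3, q4, q6, q7}; ε-closure = {q2, q3, q4, q6, q7}.
Read 'b': q2→∅, q3→{q7, q8}, q4→{q0, q3}, q6→{q3}, q7→{q6}; union {q0, q3, q6, q7, q8}; ε-closure = {q0, q2, q3, q6, q7, q8}.
Read 'a': q0→{q2}, q2→{q0, q1, q5}, q3→{q0}, q6→{q0, q4, q7}, q7→{q1, q5}, q8→∅; union {q0, q1, q2, q4, q5, q7}; ε-closure = {q0, q1, q2, q4, q5, q6, q7, q8}.
Read 'b': q0→{q0}, q1→{q6}, q2→∅, q4→{q0, q3}, q5→{q7}, q6→{q3}, q7→{q6}, q8→{q3, q6}; union {q0, q3, q6, q7}; ε-closure = {q0, q2, q3, q6, q7}.
Read 'a': q0→{q2}, q2→{q0, q1, q5}, q3→{q0}, q6→{q0, q4, q7}, q7→{q1, q5}; union {q0, q1, q2, q4, q5, q7}; ε-closure = {q0, q1, q2, q4, q5, q6, q7, q8}.
Read 'b': q0→{q0}, q1→{q6}, q2→∅, q4→{q0, q3}, q5→{q7}, q6→{q3}, q7→{q6}, q8→{q3, q6}; union {q0, q3, q6, q7}; ε-closure = {q0, q2, q3, q6, q7}.
Read 'b': q0→{q0}, q2→∅, q3→{q7, q8}, q6→{q3}, q7→{q6}; union {q0, q3, q6, q7, q8}; ε-closure = {q0, q2, q3, q6, q7, q8}.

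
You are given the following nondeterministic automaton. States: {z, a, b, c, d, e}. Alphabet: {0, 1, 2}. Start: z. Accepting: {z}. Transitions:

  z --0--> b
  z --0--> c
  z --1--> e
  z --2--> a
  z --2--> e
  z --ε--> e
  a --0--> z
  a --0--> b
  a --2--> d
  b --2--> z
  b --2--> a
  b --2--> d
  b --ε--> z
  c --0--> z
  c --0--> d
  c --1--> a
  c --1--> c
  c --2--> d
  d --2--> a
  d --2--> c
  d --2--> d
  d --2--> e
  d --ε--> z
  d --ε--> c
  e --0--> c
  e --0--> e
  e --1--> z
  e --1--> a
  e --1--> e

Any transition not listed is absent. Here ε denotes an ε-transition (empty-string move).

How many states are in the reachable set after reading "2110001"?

4

Start: ε-closure({z}) = {z, e}.
Read '2': z→{a, e}, e→∅; now {a, e}.
Read '1': a→∅, e→{z, a, e}; now {z, a, e}.
Read '1': z→{e}, a→∅, e→{z, a, e}; now {z, a, e}.
Read '0': z→{b, c}, a→{z, b}, e→{c, e}; now {z, b, c, e}.
Read '0': z→{b, c}, b→∅, c→{z, d}, e→{c, e}; now {z, b, c, d, e}.
Read '0': z→{b, c}, b→∅, c→{z, d}, d→∅, e→{c, e}; now {z, b, c, d, e}.
Read '1': z→{e}, b→∅, c→{a, c}, d→∅, e→{z, a, e}; now {z, a, c, e}.
That set has 4 states.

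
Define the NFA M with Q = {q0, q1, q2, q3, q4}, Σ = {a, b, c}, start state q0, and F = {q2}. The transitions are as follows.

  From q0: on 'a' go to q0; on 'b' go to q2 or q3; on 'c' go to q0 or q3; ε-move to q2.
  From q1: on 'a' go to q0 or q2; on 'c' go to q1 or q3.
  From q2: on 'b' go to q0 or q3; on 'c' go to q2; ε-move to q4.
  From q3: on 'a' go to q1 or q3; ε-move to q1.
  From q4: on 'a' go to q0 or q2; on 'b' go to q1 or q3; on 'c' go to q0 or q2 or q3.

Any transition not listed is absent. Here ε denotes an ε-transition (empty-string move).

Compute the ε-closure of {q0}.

{q0, q2, q4}

Begin with {q0}.
ε-move q0 → q2; add q2.
ε-move q2 → q4; add q4.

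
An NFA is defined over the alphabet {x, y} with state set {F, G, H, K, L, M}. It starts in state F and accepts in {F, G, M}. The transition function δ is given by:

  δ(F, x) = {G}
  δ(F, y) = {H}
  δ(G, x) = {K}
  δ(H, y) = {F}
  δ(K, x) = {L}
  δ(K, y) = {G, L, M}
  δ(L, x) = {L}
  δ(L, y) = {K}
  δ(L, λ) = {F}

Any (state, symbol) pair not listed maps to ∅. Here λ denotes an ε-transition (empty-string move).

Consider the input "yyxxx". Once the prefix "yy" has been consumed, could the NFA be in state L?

No

Start in {F}.
Read 'y': {F} → {H}.
Read 'y': {H} → {F}.
State L is not in {F}.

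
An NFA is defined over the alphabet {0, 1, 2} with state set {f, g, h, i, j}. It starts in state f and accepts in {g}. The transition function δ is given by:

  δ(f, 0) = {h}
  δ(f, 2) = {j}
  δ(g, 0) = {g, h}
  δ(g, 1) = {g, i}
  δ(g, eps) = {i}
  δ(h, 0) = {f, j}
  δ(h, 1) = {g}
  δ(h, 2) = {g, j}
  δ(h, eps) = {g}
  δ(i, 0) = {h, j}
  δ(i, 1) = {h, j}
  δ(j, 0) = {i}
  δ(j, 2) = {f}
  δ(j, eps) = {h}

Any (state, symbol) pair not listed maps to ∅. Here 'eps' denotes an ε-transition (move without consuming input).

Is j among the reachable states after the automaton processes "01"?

Yes

Start in {f}.
Read '0': {f} → {g, h, i}.
Read '1': {g, h, i} → {g, h, i, j}.
State j is in {g, h, i, j}.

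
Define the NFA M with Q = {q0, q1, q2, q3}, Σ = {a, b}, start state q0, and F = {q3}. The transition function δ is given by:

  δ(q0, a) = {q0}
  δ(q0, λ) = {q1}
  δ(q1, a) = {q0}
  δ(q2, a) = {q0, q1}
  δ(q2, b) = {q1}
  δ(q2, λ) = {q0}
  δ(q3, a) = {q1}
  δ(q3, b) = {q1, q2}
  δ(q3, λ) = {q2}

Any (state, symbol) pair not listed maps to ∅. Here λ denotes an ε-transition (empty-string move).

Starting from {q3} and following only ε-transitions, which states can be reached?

{q0, q1, q2, q3}

Begin with {q3}.
ε-move q3 → q2; add q2.
ε-move q2 → q0; add q0.
ε-move q0 → q1; add q1.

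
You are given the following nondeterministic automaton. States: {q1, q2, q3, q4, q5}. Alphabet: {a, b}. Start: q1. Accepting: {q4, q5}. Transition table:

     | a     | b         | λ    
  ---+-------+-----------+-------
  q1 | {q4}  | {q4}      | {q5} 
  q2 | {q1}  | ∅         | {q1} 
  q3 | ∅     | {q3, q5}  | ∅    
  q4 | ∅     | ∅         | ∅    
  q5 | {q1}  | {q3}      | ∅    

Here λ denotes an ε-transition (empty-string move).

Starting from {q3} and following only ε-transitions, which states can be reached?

{q3}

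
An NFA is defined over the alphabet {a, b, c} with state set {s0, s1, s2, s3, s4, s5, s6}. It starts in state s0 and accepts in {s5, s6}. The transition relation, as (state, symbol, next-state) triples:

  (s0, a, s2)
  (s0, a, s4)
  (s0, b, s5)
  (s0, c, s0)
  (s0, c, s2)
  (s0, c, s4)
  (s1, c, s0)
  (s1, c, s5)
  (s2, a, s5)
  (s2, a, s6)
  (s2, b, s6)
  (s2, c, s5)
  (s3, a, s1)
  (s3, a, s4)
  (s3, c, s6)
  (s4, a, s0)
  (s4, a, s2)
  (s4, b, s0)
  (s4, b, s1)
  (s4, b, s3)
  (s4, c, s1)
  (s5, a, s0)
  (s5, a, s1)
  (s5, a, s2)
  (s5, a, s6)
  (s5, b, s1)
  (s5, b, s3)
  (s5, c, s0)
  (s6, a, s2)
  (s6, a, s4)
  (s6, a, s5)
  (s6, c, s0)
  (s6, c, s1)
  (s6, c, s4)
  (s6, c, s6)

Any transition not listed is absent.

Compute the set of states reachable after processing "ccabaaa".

Start in {s0}.
Read 'c': {s0} → {s0, s2, s4}.
Read 'c': {s0, s2, s4} → {s0, s1, s2, s4, s5}.
Read 'a': {s0, s1, s2, s4, s5} → {s0, s1, s2, s4, s5, s6}.
Read 'b': {s0, s1, s2, s4, s5, s6} → {s0, s1, s3, s5, s6}.
Read 'a': {s0, s1, s3, s5, s6} → {s0, s1, s2, s4, s5, s6}.
Read 'a': {s0, s1, s2, s4, s5, s6} → {s0, s1, s2, s4, s5, s6}.
Read 'a': {s0, s1, s2, s4, s5, s6} → {s0, s1, s2, s4, s5, s6}.

{s0, s1, s2, s4, s5, s6}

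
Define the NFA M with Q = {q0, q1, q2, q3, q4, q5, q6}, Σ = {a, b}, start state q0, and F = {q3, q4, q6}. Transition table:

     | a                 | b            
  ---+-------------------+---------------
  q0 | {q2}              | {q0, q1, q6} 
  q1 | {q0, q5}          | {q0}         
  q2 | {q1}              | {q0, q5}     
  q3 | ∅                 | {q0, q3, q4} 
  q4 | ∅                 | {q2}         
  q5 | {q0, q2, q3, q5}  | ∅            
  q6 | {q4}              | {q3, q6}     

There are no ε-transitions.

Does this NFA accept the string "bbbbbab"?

Start in {q0}.
Read 'b': q0→{q0, q1, q6}; now {q0, q1, q6}.
Read 'b': q0→{q0, q1, q6}, q1→{q0}, q6→{q3, q6}; now {q0, q1, q3, q6}.
Read 'b': q0→{q0, q1, q6}, q1→{q0}, q3→{q0, q3, q4}, q6→{q3, q6}; now {q0, q1, q3, q4, q6}.
Read 'b': q0→{q0, q1, q6}, q1→{q0}, q3→{q0, q3, q4}, q4→{q2}, q6→{q3, q6}; now {q0, q1, q2, q3, q4, q6}.
Read 'b': q0→{q0, q1, q6}, q1→{q0}, q2→{q0, q5}, q3→{q0, q3, q4}, q4→{q2}, q6→{q3, q6}; now {q0, q1, q2, q3, q4, q5, q6}.
Read 'a': q0→{q2}, q1→{q0, q5}, q2→{q1}, q3→∅, q4→∅, q5→{q0, q2, q3, q5}, q6→{q4}; now {q0, q1, q2, q3, q4, q5}.
Read 'b': q0→{q0, q1, q6}, q1→{q0}, q2→{q0, q5}, q3→{q0, q3, q4}, q4→{q2}, q5→∅; now {q0, q1, q2, q3, q4, q5, q6}.
The final set {q0, q1, q2, q3, q4, q5, q6} contains the accepting states q3, q4, q6.

Yes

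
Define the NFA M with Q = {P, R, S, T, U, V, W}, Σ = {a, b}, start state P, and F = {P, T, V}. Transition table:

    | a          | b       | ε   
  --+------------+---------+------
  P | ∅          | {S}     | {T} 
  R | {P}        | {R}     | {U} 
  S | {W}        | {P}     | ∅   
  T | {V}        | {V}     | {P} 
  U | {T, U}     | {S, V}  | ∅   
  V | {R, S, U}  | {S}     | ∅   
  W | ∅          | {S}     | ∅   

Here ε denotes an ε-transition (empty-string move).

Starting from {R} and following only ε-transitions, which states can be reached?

Begin with {R}.
ε-move R → U; add U.

{R, U}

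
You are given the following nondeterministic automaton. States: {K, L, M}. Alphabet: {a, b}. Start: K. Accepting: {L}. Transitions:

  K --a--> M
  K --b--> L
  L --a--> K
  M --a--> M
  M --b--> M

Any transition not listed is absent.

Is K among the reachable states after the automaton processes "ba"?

Start in {K}.
Read 'b': {K} → {L}.
Read 'a': {L} → {K}.
State K is in {K}.

Yes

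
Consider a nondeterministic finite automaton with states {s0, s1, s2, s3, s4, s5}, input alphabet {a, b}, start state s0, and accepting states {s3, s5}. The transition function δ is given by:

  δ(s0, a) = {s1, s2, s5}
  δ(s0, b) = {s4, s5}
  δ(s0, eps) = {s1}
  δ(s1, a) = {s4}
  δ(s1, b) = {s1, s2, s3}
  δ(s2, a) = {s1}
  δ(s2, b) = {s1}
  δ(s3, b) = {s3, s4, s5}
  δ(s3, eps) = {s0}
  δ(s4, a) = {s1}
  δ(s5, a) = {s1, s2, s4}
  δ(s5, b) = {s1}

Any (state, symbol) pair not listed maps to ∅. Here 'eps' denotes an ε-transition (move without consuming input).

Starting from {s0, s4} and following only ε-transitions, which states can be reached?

{s0, s1, s4}

Begin with {s0, s4}.
ε-move s0 → s1; add s1.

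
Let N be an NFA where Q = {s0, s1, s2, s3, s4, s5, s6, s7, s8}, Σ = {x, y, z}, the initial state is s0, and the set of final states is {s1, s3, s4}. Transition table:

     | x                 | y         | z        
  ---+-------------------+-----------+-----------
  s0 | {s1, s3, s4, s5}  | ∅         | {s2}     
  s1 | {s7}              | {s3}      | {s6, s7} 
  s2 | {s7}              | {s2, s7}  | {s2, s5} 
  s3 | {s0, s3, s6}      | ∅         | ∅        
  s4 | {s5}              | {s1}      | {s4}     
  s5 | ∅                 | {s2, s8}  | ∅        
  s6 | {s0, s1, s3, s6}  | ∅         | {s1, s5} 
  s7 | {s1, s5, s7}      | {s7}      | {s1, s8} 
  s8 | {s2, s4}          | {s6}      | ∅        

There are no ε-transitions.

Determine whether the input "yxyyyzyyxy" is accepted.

No

Start in {s0}.
Read 'y': {s0} → ∅.
The set is empty and remains empty for the remaining 9 symbols.
The final set ∅ contains no accepting state.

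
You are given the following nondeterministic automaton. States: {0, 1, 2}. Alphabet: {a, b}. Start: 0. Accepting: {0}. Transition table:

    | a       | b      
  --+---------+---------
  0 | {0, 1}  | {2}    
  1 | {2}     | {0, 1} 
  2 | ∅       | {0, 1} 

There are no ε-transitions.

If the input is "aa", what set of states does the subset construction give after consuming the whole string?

Start in {0}.
Read 'a': {0} → {0, 1}.
Read 'a': {0, 1} → {0, 1, 2}.

{0, 1, 2}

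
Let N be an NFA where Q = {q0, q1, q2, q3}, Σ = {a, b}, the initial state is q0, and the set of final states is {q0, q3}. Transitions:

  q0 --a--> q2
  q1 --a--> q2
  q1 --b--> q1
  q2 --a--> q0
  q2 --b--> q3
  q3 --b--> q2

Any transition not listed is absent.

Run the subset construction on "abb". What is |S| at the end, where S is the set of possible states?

1

Start in {q0}.
Read 'a': q0→{q2}; now {q2}.
Read 'b': q2→{q3}; now {q3}.
Read 'b': q3→{q2}; now {q2}.
That set has 1 state.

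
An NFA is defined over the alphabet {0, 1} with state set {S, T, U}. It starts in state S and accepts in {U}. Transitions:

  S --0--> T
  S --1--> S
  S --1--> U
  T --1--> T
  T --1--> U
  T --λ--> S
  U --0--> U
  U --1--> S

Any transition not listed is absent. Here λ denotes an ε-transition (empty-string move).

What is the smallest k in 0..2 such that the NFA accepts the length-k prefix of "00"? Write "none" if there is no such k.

Start in {S}.
Read '0': {S} → {S, T}.
Read '0': {S, T} → {S, T}.
No reachable set along the way intersects F.

none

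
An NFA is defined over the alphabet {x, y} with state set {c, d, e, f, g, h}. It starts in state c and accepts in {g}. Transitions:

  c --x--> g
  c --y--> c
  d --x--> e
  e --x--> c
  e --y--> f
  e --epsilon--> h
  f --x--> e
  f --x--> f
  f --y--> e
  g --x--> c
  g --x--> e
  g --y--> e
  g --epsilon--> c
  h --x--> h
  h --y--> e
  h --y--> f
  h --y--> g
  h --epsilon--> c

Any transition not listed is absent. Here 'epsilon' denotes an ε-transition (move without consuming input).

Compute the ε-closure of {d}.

{d}

Begin with {d}.
No ε-moves leave this set, so the closure equals the set itself.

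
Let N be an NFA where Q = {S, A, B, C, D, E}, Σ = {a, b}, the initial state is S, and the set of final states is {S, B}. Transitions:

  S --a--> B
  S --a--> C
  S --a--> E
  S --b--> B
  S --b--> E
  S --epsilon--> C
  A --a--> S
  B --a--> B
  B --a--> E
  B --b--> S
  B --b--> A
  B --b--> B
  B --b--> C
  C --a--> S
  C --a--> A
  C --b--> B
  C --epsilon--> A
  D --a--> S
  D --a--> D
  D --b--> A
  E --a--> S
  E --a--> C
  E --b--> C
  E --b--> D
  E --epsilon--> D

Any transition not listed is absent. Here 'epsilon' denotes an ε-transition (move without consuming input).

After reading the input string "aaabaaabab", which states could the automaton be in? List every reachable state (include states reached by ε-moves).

{S, A, B, C, D, E}

Start: ε-closure({S}) = {S, A, C}.
Read 'a': S→{B, C, E}, A→{S}, C→{S, A}; union {S, A, B, C, E}; ε-closure = {S, A, B, C, D, E}.
Read 'a': S→{B, C, E}, A→{S}, B→{B, E}, C→{S, A}, D→{S, D}, E→{S, C}; now {S, A, B, C, D, E}.
Read 'a': S→{B, C, E}, A→{S}, B→{B, E}, C→{S, A}, D→{S, D}, E→{S, C}; now {S, A, B, C, D, E}.
Read 'b': S→{B, E}, A→∅, B→{S, A, B, C}, C→{B}, D→{A}, E→{C, D}; now {S, A, B, C, D, E}.
Read 'a': S→{B, C, E}, A→{S}, B→{B, E}, C→{S, A}, D→{S, D}, E→{S, C}; now {S, A, B, C, D, E}.
Read 'a': S→{B, C, E}, A→{S}, B→{B, E}, C→{S, A}, D→{S, D}, E→{S, C}; now {S, A, B, C, D, E}.
Read 'a': S→{B, C, E}, A→{S}, B→{B, E}, C→{S, A}, D→{S, D}, E→{S, C}; now {S, A, B, C, D, E}.
Read 'b': S→{B, E}, A→∅, B→{S, A, B, C}, C→{B}, D→{A}, E→{C, D}; now {S, A, B, C, D, E}.
Read 'a': S→{B, C, E}, A→{S}, B→{B, E}, C→{S, A}, D→{S, D}, E→{S, C}; now {S, A, B, C, D, E}.
Read 'b': S→{B, E}, A→∅, B→{S, A, B, C}, C→{B}, D→{A}, E→{C, D}; now {S, A, B, C, D, E}.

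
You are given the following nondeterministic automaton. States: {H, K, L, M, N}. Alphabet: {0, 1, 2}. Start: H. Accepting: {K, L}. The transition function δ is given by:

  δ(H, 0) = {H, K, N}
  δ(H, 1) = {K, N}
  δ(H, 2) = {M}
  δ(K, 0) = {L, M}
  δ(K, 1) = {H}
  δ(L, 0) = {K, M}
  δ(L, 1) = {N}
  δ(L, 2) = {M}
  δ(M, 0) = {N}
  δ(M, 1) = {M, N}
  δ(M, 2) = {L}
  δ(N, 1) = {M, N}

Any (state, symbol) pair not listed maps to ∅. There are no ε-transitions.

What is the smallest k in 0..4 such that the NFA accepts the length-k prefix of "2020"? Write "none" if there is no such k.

none

Start in {H}.
Read '2': H→{M}; now {M}.
Read '0': M→{N}; now {N}.
Read '2': N→∅; now ∅.
The set is empty and remains empty for the remaining 1 symbol.
No reachable set along the way intersects F.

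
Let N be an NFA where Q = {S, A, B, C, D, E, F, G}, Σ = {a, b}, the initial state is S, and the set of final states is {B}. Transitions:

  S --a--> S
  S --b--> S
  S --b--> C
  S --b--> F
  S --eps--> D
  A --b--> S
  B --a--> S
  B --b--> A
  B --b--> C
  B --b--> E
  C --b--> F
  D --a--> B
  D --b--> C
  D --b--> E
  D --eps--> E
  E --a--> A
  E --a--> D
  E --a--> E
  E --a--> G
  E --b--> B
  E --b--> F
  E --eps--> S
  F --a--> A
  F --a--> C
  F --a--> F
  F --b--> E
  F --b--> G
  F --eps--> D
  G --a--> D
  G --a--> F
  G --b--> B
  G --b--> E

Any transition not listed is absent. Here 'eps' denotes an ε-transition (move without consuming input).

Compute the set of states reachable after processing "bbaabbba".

Start: ε-closure({S}) = {S, D, E}.
Read 'b': {S, D, E} → {S, B, C, D, E, F}.
Read 'b': {S, B, C, D, E, F} → {S, A, B, C, D, E, F, G}.
Read 'a': {S, A, B, C, D, E, F, G} → {S, A, B, C, D, E, F, G}.
Read 'a': {S, A, B, C, D, E, F, G} → {S, A, B, C, D, E, F, G}.
Read 'b': {S, A, B, C, D, E, F, G} → {S, A, B, C, D, E, F, G}.
Read 'b': {S, A, B, C, D, E, F, G} → {S, A, B, C, D, E, F, G}.
Read 'b': {S, A, B, C, D, E, F, G} → {S, A, B, C, D, E, F, G}.
Read 'a': {S, A, B, C, D, E, F, G} → {S, A, B, C, D, E, F, G}.

{S, A, B, C, D, E, F, G}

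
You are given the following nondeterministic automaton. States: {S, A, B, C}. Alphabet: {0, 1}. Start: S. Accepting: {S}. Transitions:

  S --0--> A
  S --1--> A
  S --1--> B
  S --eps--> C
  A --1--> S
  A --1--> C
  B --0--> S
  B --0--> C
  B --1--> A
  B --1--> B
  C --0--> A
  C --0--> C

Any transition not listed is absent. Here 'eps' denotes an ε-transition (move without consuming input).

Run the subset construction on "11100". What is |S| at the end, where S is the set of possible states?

Start: ε-closure({S}) = {S, C}.
Read '1': S→{A, B}, C→∅; now {A, B}.
Read '1': A→{S, C}, B→{A, B}; now {S, A, B, C}.
Read '1': S→{A, B}, A→{S, C}, B→{A, B}, C→∅; now {S, A, B, C}.
Read '0': S→{A}, A→∅, B→{S, C}, C→{A, C}; now {S, A, C}.
Read '0': S→{A}, A→∅, C→{A, C}; now {A, C}.
That set has 2 states.

2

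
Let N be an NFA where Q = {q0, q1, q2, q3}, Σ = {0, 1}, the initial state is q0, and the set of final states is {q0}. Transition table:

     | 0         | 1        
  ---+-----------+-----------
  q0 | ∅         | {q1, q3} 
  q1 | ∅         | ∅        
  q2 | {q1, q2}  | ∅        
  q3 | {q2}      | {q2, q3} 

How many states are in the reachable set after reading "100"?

Start in {q0}.
Read '1': {q0} → {q1, q3}.
Read '0': {q1, q3} → {q2}.
Read '0': {q2} → {q1, q2}.
That set has 2 states.

2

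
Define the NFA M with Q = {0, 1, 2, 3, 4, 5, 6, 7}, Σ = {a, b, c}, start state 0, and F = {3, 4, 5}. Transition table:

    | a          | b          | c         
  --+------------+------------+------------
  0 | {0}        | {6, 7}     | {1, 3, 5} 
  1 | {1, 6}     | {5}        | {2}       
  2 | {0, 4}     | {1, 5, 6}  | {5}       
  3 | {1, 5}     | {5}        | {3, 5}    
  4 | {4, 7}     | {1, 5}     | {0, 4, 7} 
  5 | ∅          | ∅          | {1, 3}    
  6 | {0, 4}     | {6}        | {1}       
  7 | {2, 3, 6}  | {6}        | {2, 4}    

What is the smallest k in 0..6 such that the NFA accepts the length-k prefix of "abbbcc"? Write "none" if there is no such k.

Start in {0}.
Read 'a': 0→{0}; now {0}.
Read 'b': 0→{6, 7}; now {6, 7}.
Read 'b': 6→{6}, 7→{6}; now {6}.
Read 'b': 6→{6}; now {6}.
Read 'c': 6→{1}; now {1}.
Read 'c': 1→{2}; now {2}.
No reachable set along the way intersects F.

none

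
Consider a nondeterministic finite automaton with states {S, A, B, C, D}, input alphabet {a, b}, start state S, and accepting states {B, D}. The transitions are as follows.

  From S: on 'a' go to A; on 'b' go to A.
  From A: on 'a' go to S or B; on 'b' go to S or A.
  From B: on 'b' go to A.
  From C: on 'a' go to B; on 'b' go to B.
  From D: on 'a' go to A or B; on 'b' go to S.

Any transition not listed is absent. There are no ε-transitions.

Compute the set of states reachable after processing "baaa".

Start in {S}.
Read 'b': {S} → {A}.
Read 'a': {A} → {S, B}.
Read 'a': {S, B} → {A}.
Read 'a': {A} → {S, B}.

{S, B}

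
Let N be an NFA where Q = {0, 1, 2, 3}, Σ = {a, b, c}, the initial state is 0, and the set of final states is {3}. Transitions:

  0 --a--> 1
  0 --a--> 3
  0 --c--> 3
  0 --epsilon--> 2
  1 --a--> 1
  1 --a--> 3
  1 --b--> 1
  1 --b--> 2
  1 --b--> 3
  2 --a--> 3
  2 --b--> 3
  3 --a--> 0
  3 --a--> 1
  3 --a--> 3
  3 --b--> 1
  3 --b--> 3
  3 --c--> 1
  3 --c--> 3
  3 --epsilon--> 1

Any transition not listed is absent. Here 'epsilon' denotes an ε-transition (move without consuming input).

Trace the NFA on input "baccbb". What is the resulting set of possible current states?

{1, 2, 3}

Start: ε-closure({0}) = {0, 2}.
Read 'b': {0, 2} → {1, 3}.
Read 'a': {1, 3} → {0, 1, 2, 3}.
Read 'c': {0, 1, 2, 3} → {1, 3}.
Read 'c': {1, 3} → {1, 3}.
Read 'b': {1, 3} → {1, 2, 3}.
Read 'b': {1, 2, 3} → {1, 2, 3}.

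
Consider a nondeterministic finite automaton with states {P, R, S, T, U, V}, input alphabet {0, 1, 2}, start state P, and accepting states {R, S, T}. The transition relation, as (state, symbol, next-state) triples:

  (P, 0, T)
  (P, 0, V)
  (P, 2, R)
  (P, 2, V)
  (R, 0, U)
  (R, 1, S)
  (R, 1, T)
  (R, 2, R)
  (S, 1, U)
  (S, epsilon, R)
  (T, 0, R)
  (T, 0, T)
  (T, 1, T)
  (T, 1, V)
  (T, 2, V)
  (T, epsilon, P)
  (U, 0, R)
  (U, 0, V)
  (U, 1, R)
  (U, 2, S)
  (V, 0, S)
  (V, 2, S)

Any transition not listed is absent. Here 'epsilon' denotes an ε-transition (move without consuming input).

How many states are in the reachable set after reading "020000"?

Start in {P}.
Read '0': {P} → {P, T, V}.
Read '2': {P, T, V} → {R, S, V}.
Read '0': {R, S, V} → {R, S, U}.
Read '0': {R, S, U} → {R, U, V}.
Read '0': {R, U, V} → {R, S, U, V}.
Read '0': {R, S, U, V} → {R, S, U, V}.
That set has 4 states.

4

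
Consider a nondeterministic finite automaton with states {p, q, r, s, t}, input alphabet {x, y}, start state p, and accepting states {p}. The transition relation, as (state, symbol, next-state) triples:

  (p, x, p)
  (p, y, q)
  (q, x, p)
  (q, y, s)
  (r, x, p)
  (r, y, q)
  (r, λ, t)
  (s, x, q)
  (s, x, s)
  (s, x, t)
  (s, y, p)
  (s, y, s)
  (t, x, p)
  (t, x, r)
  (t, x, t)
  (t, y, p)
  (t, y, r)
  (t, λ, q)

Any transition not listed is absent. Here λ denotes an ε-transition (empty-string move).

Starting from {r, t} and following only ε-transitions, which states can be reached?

{q, r, t}

Begin with {r, t}.
ε-move t → q; add q.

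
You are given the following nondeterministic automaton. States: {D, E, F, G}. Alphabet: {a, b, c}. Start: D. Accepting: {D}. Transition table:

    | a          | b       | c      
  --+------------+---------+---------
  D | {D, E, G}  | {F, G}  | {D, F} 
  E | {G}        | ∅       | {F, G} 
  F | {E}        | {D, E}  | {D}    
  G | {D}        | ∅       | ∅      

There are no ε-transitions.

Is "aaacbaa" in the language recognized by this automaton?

Yes

Start in {D}.
Read 'a': D→{D, E, G}; now {D, E, G}.
Read 'a': D→{D, E, G}, E→{G}, G→{D}; now {D, E, G}.
Read 'a': D→{D, E, G}, E→{G}, G→{D}; now {D, E, G}.
Read 'c': D→{D, F}, E→{F, G}, G→∅; now {D, F, G}.
Read 'b': D→{F, G}, F→{D, E}, G→∅; now {D, E, F, G}.
Read 'a': D→{D, E, G}, E→{G}, F→{E}, G→{D}; now {D, E, G}.
Read 'a': D→{D, E, G}, E→{G}, G→{D}; now {D, E, G}.
The final set {D, E, G} contains the accepting state D.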